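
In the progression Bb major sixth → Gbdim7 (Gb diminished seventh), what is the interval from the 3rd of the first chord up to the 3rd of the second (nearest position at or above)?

The 3rd of Bb major sixth is D; the 3rd of Gbdim7 (Gb diminished seventh) is Bbb.
D up to Bbb is 7 semitones, a whole step narrower than a major sixth, so the interval is diminished.

diminished sixth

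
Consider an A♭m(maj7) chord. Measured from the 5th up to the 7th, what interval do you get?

M3

A♭m(maj7) is spelled A♭ C♭ E♭ G.
The 5th is E♭ and the 7th is G.
E♭ up to G spans 3 letter names and 4 semitones — a major third.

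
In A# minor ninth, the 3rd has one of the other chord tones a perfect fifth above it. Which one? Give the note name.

G#

Spelling the chord: A#, C#, E#, G#, B#.
The 3rd is C#. A perfect fifth above C# is G#.
G# is the chord's 7th.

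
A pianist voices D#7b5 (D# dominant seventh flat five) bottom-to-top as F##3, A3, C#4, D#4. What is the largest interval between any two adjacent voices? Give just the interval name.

major third

Adjacent intervals: F##3→A3 = diminished third; A3→C#4 = major third; C#4→D#4 = major second.
The largest is A3 to C#4, a major third (4 semitones).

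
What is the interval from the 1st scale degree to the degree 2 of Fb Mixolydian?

major second

Fb mixolydian: Fb Gb Ab Bbb Cb Db Ebb.
That puts Fb below Gb.
From Fb to Gb is 2 semitones, exactly the major second.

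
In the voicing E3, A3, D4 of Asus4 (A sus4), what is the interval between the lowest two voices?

perfect fourth

Those voices are E3 and A3.
Counting 4 letters and 5 half steps from E gives a perfect fourth.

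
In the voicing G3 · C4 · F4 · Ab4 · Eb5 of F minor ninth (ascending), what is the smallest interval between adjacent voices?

minor 3rd

Adjacent intervals: G3→C4 = perfect fourth; C4→F4 = perfect fourth; F4→Ab4 = minor third; Ab4→Eb5 = perfect fifth.
The smallest is F4 to Ab4, a minor third (3 semitones).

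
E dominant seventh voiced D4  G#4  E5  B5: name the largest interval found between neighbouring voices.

minor 6th

Adjacent intervals: D4→G#4 = augmented fourth; G#4→E5 = minor sixth; E5→B5 = perfect fifth.
The largest is G#4 to E5, a minor sixth (8 semitones).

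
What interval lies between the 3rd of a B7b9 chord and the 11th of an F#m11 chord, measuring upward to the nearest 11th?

minor sixth

The 3rd of B7b9 is D#; the 11th of F#m11 is B.
D# up to B is 8 semitones, a half step narrower than a major sixth, so the interval is minor.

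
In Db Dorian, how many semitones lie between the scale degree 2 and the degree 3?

1

The scale is Db Eb Fb Gb Ab Bb Cb.
Eb up to Fb is a minor second — 1 semitone.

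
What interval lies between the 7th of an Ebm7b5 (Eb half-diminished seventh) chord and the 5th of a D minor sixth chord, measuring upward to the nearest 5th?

Ebm7b5 (Eb half-diminished seventh) has Db as its 7th, and D minor sixth has A as its 5th.
5 letter names make it a fifth; at 8 semitones (a half step wider than perfect) the quality is augmented.

augmented fifth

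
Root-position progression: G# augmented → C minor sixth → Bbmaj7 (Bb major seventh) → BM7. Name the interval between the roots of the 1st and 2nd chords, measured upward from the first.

diminished fourth

The roots are G# and C.
G# up to C is 4 semitones, a half step narrower than a perfect fourth, so the interval is diminished.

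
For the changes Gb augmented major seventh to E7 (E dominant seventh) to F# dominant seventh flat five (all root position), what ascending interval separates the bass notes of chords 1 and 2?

The roots are Gb and E.
Gb up to E is 10 semitones, a half step wider than a major sixth, so the interval is augmented.

augmented sixth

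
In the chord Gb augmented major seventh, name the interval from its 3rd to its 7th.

The chord tones of Gb augmented major seventh are Gb-Bb-D-F.
So we need the interval from Bb up to F.
From Bb to F is 7 semitones, exactly the perfect fifth.

perfect fifth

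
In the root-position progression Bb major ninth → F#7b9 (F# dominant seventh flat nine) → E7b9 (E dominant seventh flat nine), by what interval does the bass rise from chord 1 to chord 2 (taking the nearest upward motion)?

The roots are Bb and F#.
Bb up to F# is 8 semitones, a half step wider than a perfect fifth, so the interval is augmented.

augmented 5th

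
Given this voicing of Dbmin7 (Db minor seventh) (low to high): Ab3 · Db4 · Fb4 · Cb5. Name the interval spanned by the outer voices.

The outer voices are Ab3 and Cb5.
From Ab to Cb: 15 semitones over a tenth = minor.

minor tenth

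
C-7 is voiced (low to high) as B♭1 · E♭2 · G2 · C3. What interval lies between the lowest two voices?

Those voices are B♭1 and E♭2.
Counting 4 letters and 5 half steps from B♭ gives a perfect fourth.

P4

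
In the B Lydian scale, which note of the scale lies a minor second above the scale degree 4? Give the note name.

The scale is B C# D# E# F# G# A#.
The scale degree 4 is E#; a minor second above that is F# — scale degree 5.

F#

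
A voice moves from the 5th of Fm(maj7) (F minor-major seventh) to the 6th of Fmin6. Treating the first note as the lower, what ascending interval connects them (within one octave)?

Fm(maj7) (F minor-major seventh) has C as its 5th, and Fmin6 has D as its 6th.
C up to D spans 2 letter names and 2 semitones — a major second.

major 2nd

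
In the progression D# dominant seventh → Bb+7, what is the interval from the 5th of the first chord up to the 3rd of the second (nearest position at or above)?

diminished fourth

D# dominant seventh has A# as its 5th, and Bb+7 has D as its 3rd.
A# up to D is 4 semitones, a half step narrower than a perfect fourth, so the interval is diminished.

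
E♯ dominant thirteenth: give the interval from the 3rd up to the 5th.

The chord tones of E♯13 are E♯, G𝄪, B♯, D♯, F𝄪, C𝄪.
The 3rd is G𝄪 and the 5th is B♯.
G𝄪 up to B♯ is 3 semitones, a half step narrower than a major third, so the interval is minor.

m3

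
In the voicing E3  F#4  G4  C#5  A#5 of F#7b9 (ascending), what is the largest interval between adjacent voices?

Adjacent intervals: E3→F#4 = major ninth; F#4→G4 = minor second; G4→C#5 = augmented fourth; C#5→A#5 = major sixth.
The largest is E3 to F#4, a major ninth (14 semitones).

major ninth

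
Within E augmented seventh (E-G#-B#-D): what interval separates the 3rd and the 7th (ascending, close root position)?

diminished 5th

3rd = G#; 7th = D.
5 letter names make it a fifth; at 6 semitones (a half step narrower than perfect) the quality is diminished.
This 3–7 tritone is the characteristic tension at the heart of the dominant sound.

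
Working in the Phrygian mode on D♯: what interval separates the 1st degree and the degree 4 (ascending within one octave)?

Spelling the Phrygian mode on D♯: D♯ E F♯ G♯ A♯ B C♯.
The 1st degree is D♯ and the 4th degree is G♯.
D♯ up to G♯ spans 4 letter names and 5 semitones — a perfect fourth.

perfect fourth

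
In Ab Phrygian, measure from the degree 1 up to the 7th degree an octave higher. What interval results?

minor fourteenth

Ab phrygian: Ab Bbb Cb Db Eb Fb Gb.
That puts Ab below Gb.
14 letter names make it a fourteenth; at 22 semitones (a half step narrower than major) the quality is minor.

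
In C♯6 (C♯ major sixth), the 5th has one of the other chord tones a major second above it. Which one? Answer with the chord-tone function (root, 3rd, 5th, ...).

C♯6 is spelled C♯, E♯, G♯, A♯.
The 5th is G♯. A major second above G♯ is A♯.
A♯ is the chord's 6th.

6th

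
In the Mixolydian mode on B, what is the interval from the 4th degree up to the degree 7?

perfect fourth

The scale runs B C# D# E F# G# A.
So we need the interval from E up to A.
From E to A is 5 semitones, exactly the perfect fourth.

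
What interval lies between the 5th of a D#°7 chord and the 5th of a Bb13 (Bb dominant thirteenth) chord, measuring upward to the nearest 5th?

minor sixth

The 5th of D#°7 is A; the 5th of Bb13 (Bb dominant thirteenth) is F.
From A to F: 8 semitones over a sixth = minor.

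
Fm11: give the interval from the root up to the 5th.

perfect 5th

Fm11 (F minor eleventh) is spelled F, Ab, C, Eb, G, Bb.
The root is F and the 5th is C.
From F to C is 7 semitones, exactly the perfect fifth.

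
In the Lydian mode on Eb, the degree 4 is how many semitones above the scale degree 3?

2

The scale is Eb F G A Bb C D.
G up to A is a major second — 2 semitones.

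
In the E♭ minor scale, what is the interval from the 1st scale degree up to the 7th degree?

minor seventh

E♭ natural minor: E♭ F G♭ A♭ B♭ C♭ D♭.
So we need the interval from E♭ up to D♭.
7 letter names make it a seventh; at 10 semitones (a half step narrower than major) the quality is minor.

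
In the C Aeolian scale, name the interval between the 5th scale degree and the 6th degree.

minor second

The scale runs C D Eb F G Ab Bb.
So we need the interval from G up to Ab.
From G to Ab: 1 semitone over a second = minor.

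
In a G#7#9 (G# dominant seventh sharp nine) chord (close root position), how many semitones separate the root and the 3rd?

G#7#9 (G# dominant seventh sharp nine) is spelled G#–B#–D#–F#–A##.
G# to B# is a major third: 4 semitones.

4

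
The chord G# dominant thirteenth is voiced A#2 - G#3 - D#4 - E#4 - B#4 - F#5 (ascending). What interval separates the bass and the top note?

The outer voices are A#2 and F#5.
A# up to F# is 32 semitones, a half step narrower than a major 20th, so the interval is minor.

m20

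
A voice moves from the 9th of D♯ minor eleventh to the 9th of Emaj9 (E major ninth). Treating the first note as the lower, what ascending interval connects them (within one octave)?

The 9th of D♯ minor eleventh is E♯; the 9th of Emaj9 (E major ninth) is F♯.
2 letter names make it a second; at 1 semitone (a half step narrower than major) the quality is minor.

m2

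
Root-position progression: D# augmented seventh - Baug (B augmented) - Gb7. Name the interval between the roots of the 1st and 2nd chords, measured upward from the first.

The roots are D# and B.
From D# to B: 8 semitones over a sixth = minor.

m6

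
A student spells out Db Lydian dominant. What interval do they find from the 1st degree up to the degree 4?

Db lydian dominant: Db Eb F G Ab Bb Cb.
So we need the interval from Db up to G.
From Db to G: 6 semitones over a fourth = augmented.

augmented fourth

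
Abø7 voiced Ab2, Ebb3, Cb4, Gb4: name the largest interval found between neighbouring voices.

M6

Adjacent intervals: Ab2→Ebb3 = diminished fifth; Ebb3→Cb4 = major sixth; Cb4→Gb4 = perfect fifth.
The largest is Ebb3 to Cb4, a major sixth (9 semitones).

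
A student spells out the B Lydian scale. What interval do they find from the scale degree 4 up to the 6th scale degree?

m3

Spelling the B Lydian scale: B C♯ D♯ E♯ F♯ G♯ A♯.
The scale degree 4 is E♯ and the scale degree 6 is G♯.
3 letter names make it a third; at 3 semitones (a half step narrower than major) the quality is minor.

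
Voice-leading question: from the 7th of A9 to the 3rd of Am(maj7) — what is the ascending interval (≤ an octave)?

The 7th of A9 is G; the 3rd of Am(maj7) is C.
Counting 4 letters and 5 half steps from G gives a perfect fourth.

perfect fourth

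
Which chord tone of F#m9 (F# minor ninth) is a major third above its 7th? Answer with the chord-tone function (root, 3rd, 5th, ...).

9th

F#m9 is spelled F#–A–C#–E–G#.
The 7th is E. A major third above E is G#.
G# is the chord's 9th.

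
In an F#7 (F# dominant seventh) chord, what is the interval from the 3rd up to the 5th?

The chord tones of F# dominant seventh are F# A# C# E.
The 3rd is A# and the 5th is C#.
3 letter names make it a third; at 3 semitones (a half step narrower than major) the quality is minor.

minor third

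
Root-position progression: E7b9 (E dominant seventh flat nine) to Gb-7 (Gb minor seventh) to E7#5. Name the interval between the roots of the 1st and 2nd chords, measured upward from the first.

The roots are E and Gb.
3 letter names make it a third; at 2 semitones (a whole step narrower than major) the quality is diminished.

diminished third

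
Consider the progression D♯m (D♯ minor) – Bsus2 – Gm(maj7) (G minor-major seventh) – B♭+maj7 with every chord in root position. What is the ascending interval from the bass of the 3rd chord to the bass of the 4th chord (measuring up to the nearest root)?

The roots are G and B♭.
3 letter names make it a third; at 3 semitones (a half step narrower than major) the quality is minor.

minor third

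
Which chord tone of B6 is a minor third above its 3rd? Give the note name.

F#

B major sixth: B-D♯-F♯-G♯.
The 3rd is D♯. A minor third above D♯ is F♯.
F♯ is the chord's 5th.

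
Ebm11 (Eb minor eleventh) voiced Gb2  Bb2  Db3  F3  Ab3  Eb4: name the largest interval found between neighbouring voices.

Adjacent intervals: Gb2→Bb2 = major third; Bb2→Db3 = minor third; Db3→F3 = major third; F3→Ab3 = minor third; Ab3→Eb4 = perfect fifth.
The largest is Ab3 to Eb4, a perfect fifth (7 semitones).

perfect fifth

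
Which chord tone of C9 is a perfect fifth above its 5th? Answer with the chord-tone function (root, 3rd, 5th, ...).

Spelling the chord: C E G Bb D.
The 5th is G. A perfect fifth above G is D.
D is the chord's 9th.

9th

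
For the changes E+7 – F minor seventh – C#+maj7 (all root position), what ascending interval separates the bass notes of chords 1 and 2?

m2

The roots are E and F.
2 letter names make it a second; at 1 semitone (a half step narrower than major) the quality is minor.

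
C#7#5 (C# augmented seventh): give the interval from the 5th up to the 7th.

The chord tones of C# augmented seventh are C# E# G## B.
That puts G## below B.
G## up to B is 2 semitones, a whole step narrower than a major third, so the interval is diminished.

diminished third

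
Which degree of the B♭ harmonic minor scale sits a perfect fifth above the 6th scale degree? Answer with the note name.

The scale is B♭ C D♭ E♭ F G♭ A.
The 6th scale degree is G♭; a perfect fifth above that is D♭ — scale degree 3.

Db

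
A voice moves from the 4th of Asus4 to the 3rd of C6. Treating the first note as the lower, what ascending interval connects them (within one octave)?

The 4th of Asus4 is D; the 3rd of C6 is E.
From D to E is 2 semitones, exactly the major second.

major second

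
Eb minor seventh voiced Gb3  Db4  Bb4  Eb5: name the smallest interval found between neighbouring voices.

Adjacent intervals: Gb3→Db4 = perfect fifth; Db4→Bb4 = major sixth; Bb4→Eb5 = perfect fourth.
The smallest is Bb4 to Eb5, a perfect fourth (5 semitones).

perfect fourth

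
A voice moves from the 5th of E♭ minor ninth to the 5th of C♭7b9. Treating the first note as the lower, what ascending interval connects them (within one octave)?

minor 6th

The 5th of E♭ minor ninth is B♭; the 5th of C♭7b9 is G♭.
From B♭ to G♭: 8 semitones over a sixth = minor.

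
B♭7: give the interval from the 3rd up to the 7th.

The chord tones of B♭ dominant seventh are B♭, D, F, A♭.
That puts D below A♭.
From D to A♭: 6 semitones over a fifth = diminished.

diminished fifth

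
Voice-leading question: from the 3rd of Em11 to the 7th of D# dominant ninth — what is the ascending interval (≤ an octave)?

The 3rd of Em11 is G; the 7th of D# dominant ninth is C#.
G up to C# is 6 semitones, a half step wider than a perfect fourth, so the interval is augmented.

A4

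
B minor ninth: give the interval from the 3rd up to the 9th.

major seventh

Bmin9 (B minor ninth) is spelled B D F# A C#.
3rd = D; 9th = C#.
D up to C# spans 7 letter names and 11 semitones — a major seventh.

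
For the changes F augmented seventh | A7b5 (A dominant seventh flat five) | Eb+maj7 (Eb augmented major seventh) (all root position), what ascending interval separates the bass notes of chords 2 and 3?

The roots are A and Eb.
A up to Eb is 6 semitones, a half step narrower than a perfect fifth, so the interval is diminished.

diminished 5th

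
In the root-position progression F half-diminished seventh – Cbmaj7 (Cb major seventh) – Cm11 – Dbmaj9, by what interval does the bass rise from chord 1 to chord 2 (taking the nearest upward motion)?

The roots are F and Cb.
From F to Cb: 6 semitones over a fifth = diminished.

diminished fifth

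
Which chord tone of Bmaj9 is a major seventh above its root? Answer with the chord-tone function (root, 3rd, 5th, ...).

Spelling the chord: B, D#, F#, A#, C#.
The root is B. A major seventh above B is A#.
A# is the chord's 7th.

7th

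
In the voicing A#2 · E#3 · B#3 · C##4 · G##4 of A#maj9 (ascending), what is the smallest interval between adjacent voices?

Adjacent intervals: A#2→E#3 = perfect fifth; E#3→B#3 = perfect fifth; B#3→C##4 = major second; C##4→G##4 = perfect fifth.
The smallest is B#3 to C##4, a major second (2 semitones).

major 2nd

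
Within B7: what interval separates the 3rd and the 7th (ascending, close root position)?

The chord tones of B7 are B-D♯-F♯-A.
The 3rd is D♯ and the 7th is A.
5 letter names make it a fifth; at 6 semitones (a half step narrower than perfect) the quality is diminished.

diminished 5th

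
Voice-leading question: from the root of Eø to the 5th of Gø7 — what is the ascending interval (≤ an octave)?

The root of Eø is E; the 5th of Gø7 is Db.
E up to Db is 9 semitones, a whole step narrower than a major seventh, so the interval is diminished.

diminished seventh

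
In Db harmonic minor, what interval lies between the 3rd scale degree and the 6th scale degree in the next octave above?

Spelling Db harmonic minor: Db Eb Fb Gb Ab Bbb C.
That puts Fb below Bbb.
Counting 11 letters and 17 half steps from Fb gives a perfect eleventh.

perfect eleventh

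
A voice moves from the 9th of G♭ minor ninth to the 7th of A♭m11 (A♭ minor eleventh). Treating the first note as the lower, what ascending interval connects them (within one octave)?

minor seventh

G♭ minor ninth has A♭ as its 9th, and A♭m11 (A♭ minor eleventh) has G♭ as its 7th.
A♭ up to G♭ is 10 semitones, a half step narrower than a major seventh, so the interval is minor.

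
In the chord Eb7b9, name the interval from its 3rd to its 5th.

Eb7b9: Eb-G-Bb-Db-Fb.
That puts G below Bb.
G up to Bb is 3 semitones, a half step narrower than a major third, so the interval is minor.

minor third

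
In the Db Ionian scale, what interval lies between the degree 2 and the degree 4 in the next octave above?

Db major: Db Eb F Gb Ab Bb C.
That puts Eb below Gb.
From Eb to Gb: 15 semitones over a tenth = minor.

minor tenth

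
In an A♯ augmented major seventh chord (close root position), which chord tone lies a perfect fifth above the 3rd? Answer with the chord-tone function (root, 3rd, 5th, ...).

A♯maj7#5 is spelled A♯-C𝄪-E𝄪-G𝄪.
The 3rd is C𝄪. A perfect fifth above C𝄪 is G𝄪.
G𝄪 is the chord's 7th.

7th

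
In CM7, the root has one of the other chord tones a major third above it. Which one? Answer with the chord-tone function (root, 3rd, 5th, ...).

C major seventh is spelled C–E–G–B.
The root is C. A major third above C is E.
E is the chord's 3rd.

3rd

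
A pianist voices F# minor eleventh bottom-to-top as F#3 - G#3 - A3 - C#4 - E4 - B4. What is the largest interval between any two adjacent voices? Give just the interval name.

P5

Adjacent intervals: F#3→G#3 = major second; G#3→A3 = minor second; A3→C#4 = major third; C#4→E4 = minor third; E4→B4 = perfect fifth.
The largest is E4 to B4, a perfect fifth (7 semitones).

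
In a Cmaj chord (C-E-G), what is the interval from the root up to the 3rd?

major 3rd

Root = C; 3rd = E.
Counting 3 letters and 4 half steps from C gives a major third.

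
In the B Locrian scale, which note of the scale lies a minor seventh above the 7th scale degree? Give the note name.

G

The scale is B C D E F G A.
The 7th scale degree is A; a minor seventh above that is G — scale degree 6.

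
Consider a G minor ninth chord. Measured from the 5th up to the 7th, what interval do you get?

G minor ninth: G Bb D F A.
The 5th is D and the 7th is F.
From D to F: 3 semitones over a third = minor.

minor 3rd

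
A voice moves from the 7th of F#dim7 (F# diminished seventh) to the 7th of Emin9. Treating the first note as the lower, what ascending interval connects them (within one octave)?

F#dim7 (F# diminished seventh) has Eb as its 7th, and Emin9 has D as its 7th.
From Eb to D is 11 semitones, exactly the major seventh.

M7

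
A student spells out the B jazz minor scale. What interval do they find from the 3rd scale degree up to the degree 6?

A4

Spelling the B jazz minor scale: B C# D E F# G# A#.
3rd scale degree = D; 6th degree = G#.
4 letter names make it a fourth; at 6 semitones (a half step wider than perfect) the quality is augmented.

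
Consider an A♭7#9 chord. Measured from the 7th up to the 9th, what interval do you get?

augmented 3rd

Spelling the chord: A♭, C, E♭, G♭, B.
The 7th is G♭ and the 9th is B.
G♭ up to B is 5 semitones, a half step wider than a major third, so the interval is augmented.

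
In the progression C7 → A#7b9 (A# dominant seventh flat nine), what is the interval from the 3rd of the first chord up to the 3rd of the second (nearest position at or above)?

augmented 6th

C7 has E as its 3rd, and A#7b9 (A# dominant seventh flat nine) has C## as its 3rd.
6 letter names make it a sixth; at 10 semitones (a half step wider than major) the quality is augmented.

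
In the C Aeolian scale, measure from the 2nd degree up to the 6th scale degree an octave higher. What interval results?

Spelling the C Aeolian scale: C D Eb F G Ab Bb.
That puts D below Ab.
From D to Ab: 18 semitones over a twelfth = diminished.

diminished twelfth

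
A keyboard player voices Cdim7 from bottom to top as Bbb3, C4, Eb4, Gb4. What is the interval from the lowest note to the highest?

M6

The outer voices are Bbb3 and Gb4.
Counting 6 letters and 9 half steps from Bbb gives a major sixth.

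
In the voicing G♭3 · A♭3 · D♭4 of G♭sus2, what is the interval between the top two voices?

Those voices are A♭3 and D♭4.
Counting 4 letters and 5 half steps from A♭ gives a perfect fourth.

perfect fourth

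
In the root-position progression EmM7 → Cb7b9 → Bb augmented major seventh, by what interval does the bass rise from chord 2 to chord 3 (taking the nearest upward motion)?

M7

The roots are Cb and Bb.
Counting 7 letters and 11 half steps from Cb gives a major seventh.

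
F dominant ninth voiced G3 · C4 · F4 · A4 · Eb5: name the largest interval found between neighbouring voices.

Adjacent intervals: G3→C4 = perfect fourth; C4→F4 = perfect fourth; F4→A4 = major third; A4→Eb5 = diminished fifth.
The largest is A4 to Eb5, a diminished fifth (6 semitones).

diminished fifth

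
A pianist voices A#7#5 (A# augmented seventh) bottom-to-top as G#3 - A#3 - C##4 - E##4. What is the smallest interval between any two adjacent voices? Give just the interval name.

Adjacent intervals: G#3→A#3 = major second; A#3→C##4 = major third; C##4→E##4 = major third.
The smallest is G#3 to A#3, a major second (2 semitones).

major second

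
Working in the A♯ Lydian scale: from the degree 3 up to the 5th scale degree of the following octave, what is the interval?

Spelling the A♯ Lydian scale: A♯ B♯ C𝄪 D𝄪 E♯ F𝄪 G𝄪.
That puts C𝄪 below E♯.
From C𝄪 to E♯: 15 semitones over a tenth = minor.

minor tenth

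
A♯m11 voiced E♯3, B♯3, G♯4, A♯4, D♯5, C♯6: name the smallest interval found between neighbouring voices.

major second

Adjacent intervals: E♯3→B♯3 = perfect fifth; B♯3→G♯4 = minor sixth; G♯4→A♯4 = major second; A♯4→D♯5 = perfect fourth; D♯5→C♯6 = minor seventh.
The smallest is G♯4 to A♯4, a major second (2 semitones).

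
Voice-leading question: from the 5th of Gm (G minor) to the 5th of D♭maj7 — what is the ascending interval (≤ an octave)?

The 5th of Gm (G minor) is D; the 5th of D♭maj7 is A♭.
From D to A♭: 6 semitones over a fifth = diminished.

diminished fifth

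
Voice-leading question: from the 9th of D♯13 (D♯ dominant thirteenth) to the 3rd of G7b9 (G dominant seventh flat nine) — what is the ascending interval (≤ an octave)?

D♯13 (D♯ dominant thirteenth) has E♯ as its 9th, and G7b9 (G dominant seventh flat nine) has B as its 3rd.
5 letter names make it a fifth; at 6 semitones (a half step narrower than perfect) the quality is diminished.

diminished fifth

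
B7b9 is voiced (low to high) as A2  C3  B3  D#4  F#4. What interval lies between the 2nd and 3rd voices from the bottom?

major seventh

Those voices are C3 and B3.
C up to B spans 7 letter names and 11 semitones — a major seventh.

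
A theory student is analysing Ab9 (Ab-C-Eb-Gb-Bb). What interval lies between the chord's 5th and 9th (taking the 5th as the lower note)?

5th = Eb; 9th = Bb.
Counting 5 letters and 7 half steps from Eb gives a perfect fifth.

perfect 5th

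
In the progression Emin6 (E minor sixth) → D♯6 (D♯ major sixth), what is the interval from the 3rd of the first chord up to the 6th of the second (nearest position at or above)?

augmented 3rd

The 3rd of Emin6 (E minor sixth) is G; the 6th of D♯6 (D♯ major sixth) is B♯.
From G to B♯: 5 semitones over a third = augmented.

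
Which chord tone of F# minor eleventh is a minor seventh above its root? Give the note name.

F# minor eleventh is spelled F# A C# E G# B.
The root is F#. A minor seventh above F# is E.
E is the chord's 7th.

E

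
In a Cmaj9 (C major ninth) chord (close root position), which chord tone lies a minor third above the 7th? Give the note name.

The chord tones of C major ninth are C E G B D.
The 7th is B. A minor third above B is D.
D is the chord's 9th.

D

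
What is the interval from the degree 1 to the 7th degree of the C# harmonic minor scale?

M7

C# harmonic minor: C# D# E F# G# A B#.
So we need the interval from C# up to B#.
C# up to B# spans 7 letter names and 11 semitones — a major seventh.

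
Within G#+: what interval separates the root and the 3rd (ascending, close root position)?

G#aug (G# augmented) is spelled G#, B#, D##.
The root is G# and the 3rd is B#.
G# up to B# spans 3 letter names and 4 semitones — a major third.

major third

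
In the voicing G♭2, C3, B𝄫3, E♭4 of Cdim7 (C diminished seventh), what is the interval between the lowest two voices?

Those voices are G♭2 and C3.
4 letter names make it a fourth; at 6 semitones (a half step wider than perfect) the quality is augmented.

augmented fourth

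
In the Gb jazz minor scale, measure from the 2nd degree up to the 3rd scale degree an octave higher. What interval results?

minor 9th

Spelling the Gb jazz minor scale: Gb Ab Bbb Cb Db Eb F.
So we need the interval from Ab up to Bbb.
From Ab to Bbb: 13 semitones over a ninth = minor.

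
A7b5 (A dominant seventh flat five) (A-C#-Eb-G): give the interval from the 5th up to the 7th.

major third

5th = Eb; 7th = G.
Counting 3 letters and 4 half steps from Eb gives a major third.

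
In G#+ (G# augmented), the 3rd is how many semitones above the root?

4

G#aug: G#–B#–D##.
G# to B# is a major third: 4 semitones.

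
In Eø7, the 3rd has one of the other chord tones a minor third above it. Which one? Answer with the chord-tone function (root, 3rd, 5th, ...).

Eø7 is spelled E–G–Bb–D.
The 3rd is G. A minor third above G is Bb.
Bb is the chord's 5th.

5th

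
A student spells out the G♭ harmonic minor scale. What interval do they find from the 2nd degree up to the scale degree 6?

The scale runs G♭ A♭ B𝄫 C♭ D♭ E𝄫 F.
That puts A♭ below E𝄫.
A♭ up to E𝄫 is 6 semitones, a half step narrower than a perfect fifth, so the interval is diminished.

diminished 5th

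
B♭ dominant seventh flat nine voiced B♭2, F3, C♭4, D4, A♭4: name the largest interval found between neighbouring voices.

Adjacent intervals: B♭2→F3 = perfect fifth; F3→C♭4 = diminished fifth; C♭4→D4 = augmented second; D4→A♭4 = diminished fifth.
The largest is B♭2 to F3, a perfect fifth (7 semitones).

perfect fifth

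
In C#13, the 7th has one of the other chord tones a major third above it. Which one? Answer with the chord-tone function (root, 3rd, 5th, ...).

9th

The chord tones of C#13 (C# dominant thirteenth) are C#-E#-G#-B-D#-A#.
The 7th is B. A major third above B is D#.
D# is the chord's 9th.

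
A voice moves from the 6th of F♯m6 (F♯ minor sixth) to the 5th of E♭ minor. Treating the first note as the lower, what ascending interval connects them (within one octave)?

The 6th of F♯m6 (F♯ minor sixth) is D♯; the 5th of E♭ minor is B♭.
6 letter names make it a sixth; at 7 semitones (a whole step narrower than major) the quality is diminished.

diminished sixth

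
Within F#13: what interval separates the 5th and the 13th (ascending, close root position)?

F# dominant thirteenth is spelled F# A# C# E G# D#.
The 5th is C# and the 13th is D#.
Counting 9 letters and 14 half steps from C# gives a major ninth.

major 9th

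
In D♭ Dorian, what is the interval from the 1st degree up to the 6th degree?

D♭ dorian: D♭ E♭ F♭ G♭ A♭ B♭ C♭.
The 1st degree is D♭ and the 6th scale degree is B♭.
From D♭ to B♭ is 9 semitones, exactly the major sixth.

major 6th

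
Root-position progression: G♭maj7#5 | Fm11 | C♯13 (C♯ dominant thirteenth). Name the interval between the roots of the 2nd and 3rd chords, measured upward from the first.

augmented 5th

The roots are F and C♯.
From F to C♯: 8 semitones over a fifth = augmented.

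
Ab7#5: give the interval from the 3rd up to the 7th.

diminished 5th

Abaug7 (Ab augmented seventh): Ab, C, E, Gb.
So we need the interval from C up to Gb.
From C to Gb: 6 semitones over a fifth = diminished.
That tritone between 3rd and 7th is what gives the dominant seventh its pull toward resolution.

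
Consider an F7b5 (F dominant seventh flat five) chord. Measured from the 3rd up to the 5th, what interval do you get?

diminished third

F7b5: F–A–Cb–Eb.
The 3rd is A and the 5th is Cb.
A up to Cb is 2 semitones, a whole step narrower than a major third, so the interval is diminished.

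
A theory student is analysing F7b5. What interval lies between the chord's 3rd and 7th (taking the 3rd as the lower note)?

diminished fifth

Spelling the chord: F-A-C♭-E♭.
So we need the interval from A up to E♭.
A up to E♭ is 6 semitones, a half step narrower than a perfect fifth, so the interval is diminished.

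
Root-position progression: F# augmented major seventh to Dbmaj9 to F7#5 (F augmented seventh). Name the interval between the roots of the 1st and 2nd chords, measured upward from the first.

The roots are F# and Db.
From F# to Db: 7 semitones over a sixth = diminished.

diminished sixth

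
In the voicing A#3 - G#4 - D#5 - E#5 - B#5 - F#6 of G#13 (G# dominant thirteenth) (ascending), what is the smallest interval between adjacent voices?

major 2nd

Adjacent intervals: A#3→G#4 = minor seventh; G#4→D#5 = perfect fifth; D#5→E#5 = major second; E#5→B#5 = perfect fifth; B#5→F#6 = diminished fifth.
The smallest is D#5 to E#5, a major second (2 semitones).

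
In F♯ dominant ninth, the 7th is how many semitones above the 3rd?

6

F♯9 is spelled F♯–A♯–C♯–E–G♯.
A♯ to E is a diminished fifth: 6 semitones.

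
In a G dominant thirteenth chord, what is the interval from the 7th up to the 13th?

major seventh

G13: G B D F A E.
That puts F below E.
From F to E is 11 semitones, exactly the major seventh.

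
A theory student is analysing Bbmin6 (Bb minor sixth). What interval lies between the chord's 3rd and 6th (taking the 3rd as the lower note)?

The chord tones of Bbmin6 (Bb minor sixth) are Bb-Db-F-G.
So we need the interval from Db up to G.
4 letter names make it a fourth; at 6 semitones (a half step wider than perfect) the quality is augmented.

augmented fourth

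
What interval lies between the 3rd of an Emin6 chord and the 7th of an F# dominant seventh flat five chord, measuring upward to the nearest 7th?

major 6th

Emin6 has G as its 3rd, and F# dominant seventh flat five has E as its 7th.
Counting 6 letters and 9 half steps from G gives a major sixth.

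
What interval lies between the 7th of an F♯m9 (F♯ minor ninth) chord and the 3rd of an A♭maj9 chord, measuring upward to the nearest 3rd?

m6

The 7th of F♯m9 (F♯ minor ninth) is E; the 3rd of A♭maj9 is C.
E up to C is 8 semitones, a half step narrower than a major sixth, so the interval is minor.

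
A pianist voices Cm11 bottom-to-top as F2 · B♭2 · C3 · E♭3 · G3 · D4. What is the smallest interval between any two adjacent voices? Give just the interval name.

major 2nd

Adjacent intervals: F2→B♭2 = perfect fourth; B♭2→C3 = major second; C3→E♭3 = minor third; E♭3→G3 = major third; G3→D4 = perfect fifth.
The smallest is B♭2 to C3, a major second (2 semitones).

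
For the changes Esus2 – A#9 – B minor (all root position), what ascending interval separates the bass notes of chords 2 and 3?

The roots are A# and B.
A# up to B is 1 semitone, a half step narrower than a major second, so the interval is minor.

minor second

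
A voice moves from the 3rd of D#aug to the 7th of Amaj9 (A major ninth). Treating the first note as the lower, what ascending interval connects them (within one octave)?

minor second

D#aug has F## as its 3rd, and Amaj9 (A major ninth) has G# as its 7th.
2 letter names make it a second; at 1 semitone (a half step narrower than major) the quality is minor.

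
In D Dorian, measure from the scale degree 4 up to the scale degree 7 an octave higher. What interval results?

The scale runs D E F G A B C.
That puts G below C.
Counting 11 letters and 17 half steps from G gives a perfect eleventh.

perfect 11th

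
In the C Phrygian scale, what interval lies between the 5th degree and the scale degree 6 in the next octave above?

C phrygian: C D♭ E♭ F G A♭ B♭.
The 5th degree is G and the scale degree 6 (up an octave) is A♭.
G up to A♭ is 13 semitones, a half step narrower than a major ninth, so the interval is minor.

minor ninth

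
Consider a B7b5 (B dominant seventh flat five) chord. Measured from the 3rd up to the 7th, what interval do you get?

The chord tones of B7b5 (B dominant seventh flat five) are B-D♯-F-A.
That puts D♯ below A.
From D♯ to A: 6 semitones over a fifth = diminished.

d5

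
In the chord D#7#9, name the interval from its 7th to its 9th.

A3

The chord tones of D#7#9 (D# dominant seventh sharp nine) are D# F## A# C# E##.
That puts C# below E##.
From C# to E##: 5 semitones over a third = augmented.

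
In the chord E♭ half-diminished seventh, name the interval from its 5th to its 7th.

The chord tones of E♭m7b5 are E♭ G♭ B𝄫 D♭.
So we need the interval from B𝄫 up to D♭.
From B𝄫 to D♭ is 4 semitones, exactly the major third.

major third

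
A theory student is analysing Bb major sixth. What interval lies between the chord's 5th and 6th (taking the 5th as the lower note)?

Spelling the chord: Bb–D–F–G.
That puts F below G.
Counting 2 letters and 2 half steps from F gives a major second.

major second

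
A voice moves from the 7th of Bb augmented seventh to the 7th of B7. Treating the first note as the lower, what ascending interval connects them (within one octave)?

augmented unison

Bb augmented seventh has Ab as its 7th, and B7 has A as its 7th.
1 letter names make it a unison; at 1 semitone (a half step wider than perfect) the quality is augmented.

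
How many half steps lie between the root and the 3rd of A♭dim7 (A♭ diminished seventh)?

A♭ diminished seventh: A♭–C♭–E𝄫–G𝄫.
A♭ to C♭ is a minor third: 3 semitones.

3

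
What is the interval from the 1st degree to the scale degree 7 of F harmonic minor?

The scale runs F G A♭ B♭ C D♭ E.
1st degree = F; 7th degree = E.
From F to E is 11 semitones, exactly the major seventh.

major 7th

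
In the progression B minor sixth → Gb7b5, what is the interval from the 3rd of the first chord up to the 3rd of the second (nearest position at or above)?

The 3rd of B minor sixth is D; the 3rd of Gb7b5 is Bb.
6 letter names make it a sixth; at 8 semitones (a half step narrower than major) the quality is minor.

minor sixth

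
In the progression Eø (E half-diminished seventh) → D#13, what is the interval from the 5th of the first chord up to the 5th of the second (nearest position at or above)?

Eø (E half-diminished seventh) has Bb as its 5th, and D#13 has A# as its 5th.
7 letter names make it a seventh; at 12 semitones (a half step wider than major) the quality is augmented.

augmented seventh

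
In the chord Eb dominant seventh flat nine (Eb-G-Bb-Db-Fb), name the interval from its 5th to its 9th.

diminished 5th

That puts Bb below Fb.
Bb up to Fb is 6 semitones, a half step narrower than a perfect fifth, so the interval is diminished.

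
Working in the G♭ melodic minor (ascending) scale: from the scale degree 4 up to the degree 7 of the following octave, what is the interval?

The scale runs G♭ A♭ B𝄫 C♭ D♭ E♭ F.
Scale degree 4 = C♭; degree 7 (up an octave) = F.
11 letter names make it an eleventh; at 18 semitones (a half step wider than perfect) the quality is augmented.

augmented eleventh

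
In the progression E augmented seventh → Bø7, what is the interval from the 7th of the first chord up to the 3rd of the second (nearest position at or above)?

perfect 1st

E augmented seventh has D as its 7th, and Bø7 has D as its 3rd.
D up to D spans 1 letter names and 0 semitones — a perfect unison.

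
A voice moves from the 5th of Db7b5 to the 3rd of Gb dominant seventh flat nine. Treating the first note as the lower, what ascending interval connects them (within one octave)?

The 5th of Db7b5 is Abb; the 3rd of Gb dominant seventh flat nine is Bb.
2 letter names make it a second; at 3 semitones (a half step wider than major) the quality is augmented.

augmented 2nd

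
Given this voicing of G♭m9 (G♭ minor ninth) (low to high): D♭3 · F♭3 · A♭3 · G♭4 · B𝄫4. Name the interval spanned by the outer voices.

m13

The outer voices are D♭3 and B𝄫4.
From D♭ to B𝄫: 20 semitones over a thirteenth = minor.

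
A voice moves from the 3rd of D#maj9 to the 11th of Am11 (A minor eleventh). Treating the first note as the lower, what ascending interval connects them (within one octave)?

diminished sixth

D#maj9 has F## as its 3rd, and Am11 (A minor eleventh) has D as its 11th.
F## up to D is 7 semitones, a whole step narrower than a major sixth, so the interval is diminished.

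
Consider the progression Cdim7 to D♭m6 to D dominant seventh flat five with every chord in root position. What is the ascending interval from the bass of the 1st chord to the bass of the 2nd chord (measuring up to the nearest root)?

m2

The roots are C and D♭.
C up to D♭ is 1 semitone, a half step narrower than a major second, so the interval is minor.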